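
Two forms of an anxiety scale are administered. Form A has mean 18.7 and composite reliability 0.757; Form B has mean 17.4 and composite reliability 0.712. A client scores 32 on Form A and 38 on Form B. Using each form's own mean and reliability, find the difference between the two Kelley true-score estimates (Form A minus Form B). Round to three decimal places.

T̂_A = 0.757(32) + 0.243(18.7) = 28.76810
T̂_B = 0.712(38) + 0.288(17.4) = 32.06720
T̂_A − T̂_B = -3.29910

-3.299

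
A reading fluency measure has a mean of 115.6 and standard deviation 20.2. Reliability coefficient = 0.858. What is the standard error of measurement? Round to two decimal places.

7.61

SEM = SD · √(1 − ρ) = 20.2 × √0.142 = 20.2 × 0.3768 = 7.612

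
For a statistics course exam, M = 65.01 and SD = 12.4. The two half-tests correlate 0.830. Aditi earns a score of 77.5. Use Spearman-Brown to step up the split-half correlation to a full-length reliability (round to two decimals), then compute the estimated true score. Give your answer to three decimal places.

Spearman-Brown: ρ = 2r/(1 + r) = 2(0.830)/(1 + 0.830) = 1.6600/1.830 = 0.9071 → 0.91
T̂ = ρX + (1 − ρ)μ
  = 0.91 × 77.5 + 0.09 × 65.01
  = 70.525 + 5.8509
  = 76.3759
  ≈ 76.376

76.376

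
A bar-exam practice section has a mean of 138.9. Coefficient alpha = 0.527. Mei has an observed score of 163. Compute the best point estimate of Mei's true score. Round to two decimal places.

151.60

T̂ = ρX + (1 − ρ)μ
  = 0.527 × 163 + 0.473 × 138.9
  = 85.901 + 65.6997
  = 151.601
  ≈ 151.60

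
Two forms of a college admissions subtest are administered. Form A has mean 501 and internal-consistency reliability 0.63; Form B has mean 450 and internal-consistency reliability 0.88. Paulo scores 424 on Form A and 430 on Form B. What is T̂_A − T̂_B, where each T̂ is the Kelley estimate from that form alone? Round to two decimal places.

T̂_A = 0.63(424) + 0.37(501) = 452.4900
T̂_B = 0.88(430) + 0.12(450) = 432.4000
T̂_A − T̂_B = 20.0900

20.09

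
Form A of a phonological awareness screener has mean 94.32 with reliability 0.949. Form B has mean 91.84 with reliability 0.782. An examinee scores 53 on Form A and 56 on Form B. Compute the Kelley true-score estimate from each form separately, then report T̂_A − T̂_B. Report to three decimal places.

-8.706

T̂_A = 0.949(53) + 0.051(94.32) = 55.10732
T̂_B = 0.782(56) + 0.218(91.84) = 63.81312
T̂_A − T̂_B = -8.70580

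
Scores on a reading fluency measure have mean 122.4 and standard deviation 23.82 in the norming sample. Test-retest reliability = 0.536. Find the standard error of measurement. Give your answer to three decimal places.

16.226

SEM = SD · √(1 − ρ) = 23.82 × √0.464 = 23.82 × 0.6812 = 16.2256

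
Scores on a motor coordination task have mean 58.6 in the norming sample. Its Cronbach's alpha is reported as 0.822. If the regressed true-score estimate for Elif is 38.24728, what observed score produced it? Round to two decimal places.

33.84

T̂ = ρX + (1 − ρ)μ  ⇒  X = (T̂ − (1 − ρ)μ) / ρ
X = (38.24728 − 0.178 × 58.6) / 0.822 = (38.24728 − 10.4308) / 0.822 = 27.81648 / 0.822 = 33.8400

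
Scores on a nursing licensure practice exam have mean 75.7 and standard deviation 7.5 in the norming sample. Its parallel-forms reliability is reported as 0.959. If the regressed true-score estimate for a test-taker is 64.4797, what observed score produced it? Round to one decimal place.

T̂ = ρX + (1 − ρ)μ  ⇒  X = (T̂ − (1 − ρ)μ) / ρ
X = (64.4797 − 0.041 × 75.7) / 0.959 = (64.4797 − 3.1037) / 0.959 = 61.3760 / 0.959 = 64.000

64.0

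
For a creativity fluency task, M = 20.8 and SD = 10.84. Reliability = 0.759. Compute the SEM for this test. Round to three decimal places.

SEM = SD · √(1 − ρ) = 10.84 × √0.241 = 10.84 × 0.4909 = 5.3215

5.322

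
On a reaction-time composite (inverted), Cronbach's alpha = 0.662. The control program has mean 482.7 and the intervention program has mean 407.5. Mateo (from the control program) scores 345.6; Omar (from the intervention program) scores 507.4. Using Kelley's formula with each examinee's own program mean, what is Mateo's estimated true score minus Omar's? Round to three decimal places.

-81.694

T̂_Mateo = 0.662(345.6) + 0.338(482.7) = 391.93980
T̂_Omar = 0.662(507.4) + 0.338(407.5) = 473.63380
Difference = 391.93980 − 473.63380 = -81.69400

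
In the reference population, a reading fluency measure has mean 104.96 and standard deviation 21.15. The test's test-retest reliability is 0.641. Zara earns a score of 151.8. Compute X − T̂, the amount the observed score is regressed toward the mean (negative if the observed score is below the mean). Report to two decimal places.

T̂ = ρX + (1 − ρ)μ
  = 0.641 × 151.8 + 0.359 × 104.96
  = 97.3038 + 37.68064
  = 134.9844
  ≈ 134.984
X − T̂ = 151.8 − 134.984 = 16.816 → 16.82

16.82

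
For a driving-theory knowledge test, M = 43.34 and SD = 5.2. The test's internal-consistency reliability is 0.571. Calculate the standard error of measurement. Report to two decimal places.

SEM = SD · √(1 − ρ) = 5.2 × √0.429 = 5.2 × 0.6550 = 3.406

3.41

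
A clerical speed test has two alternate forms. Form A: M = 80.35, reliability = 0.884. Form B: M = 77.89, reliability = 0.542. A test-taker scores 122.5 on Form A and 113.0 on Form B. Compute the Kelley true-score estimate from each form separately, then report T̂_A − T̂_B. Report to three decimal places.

20.691

T̂_A = 0.884(122.5) + 0.116(80.35) = 117.61060
T̂_B = 0.542(113.0) + 0.458(77.89) = 96.91962
T̂_A − T̂_B = 20.69098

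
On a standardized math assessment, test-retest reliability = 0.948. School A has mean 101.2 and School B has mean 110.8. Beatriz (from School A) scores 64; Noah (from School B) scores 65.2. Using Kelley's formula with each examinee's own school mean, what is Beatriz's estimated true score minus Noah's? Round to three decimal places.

T̂_Beatriz = 0.948(64) + 0.052(101.2) = 65.93440
T̂_Noah = 0.948(65.2) + 0.052(110.8) = 67.57120
Difference = 65.93440 − 67.57120 = -1.63680

-1.637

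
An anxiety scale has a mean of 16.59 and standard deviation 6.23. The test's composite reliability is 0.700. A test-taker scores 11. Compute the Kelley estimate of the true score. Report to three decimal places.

12.677

T̂ = ρX + (1 − ρ)μ
  = 0.700 × 11 + 0.300 × 16.59
  = 7.700 + 4.97700
  = 12.6770
  ≈ 12.677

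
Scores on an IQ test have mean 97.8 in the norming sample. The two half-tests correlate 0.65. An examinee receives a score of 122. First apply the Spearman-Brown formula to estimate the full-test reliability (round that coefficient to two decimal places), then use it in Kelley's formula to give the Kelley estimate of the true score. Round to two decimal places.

Spearman-Brown: ρ = 2r/(1 + r) = 2(0.65)/(1 + 0.65) = 1.300/1.65 = 0.7879 → 0.79
T̂ = 0.79(122) + 0.21(97.8) = 96.38 + 20.538 = 116.918 → 116.92

116.92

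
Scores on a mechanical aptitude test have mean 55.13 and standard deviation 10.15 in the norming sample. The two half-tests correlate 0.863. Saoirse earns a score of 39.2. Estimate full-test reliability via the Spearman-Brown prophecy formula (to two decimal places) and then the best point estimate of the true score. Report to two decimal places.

Spearman-Brown: ρ = 2r/(1 + r) = 2(0.863)/(1 + 0.863) = 1.7260/1.863 = 0.9265 → 0.93
T̂ = 0.93(39.2) + 0.07(55.13) = 36.456 + 3.8591 = 40.315 → 40.32

40.32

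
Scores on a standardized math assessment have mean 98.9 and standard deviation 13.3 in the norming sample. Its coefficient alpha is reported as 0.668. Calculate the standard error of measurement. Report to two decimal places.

SEM = SD · √(1 − ρ) = 13.3 × √0.332 = 13.3 × 0.5762 = 7.663

7.66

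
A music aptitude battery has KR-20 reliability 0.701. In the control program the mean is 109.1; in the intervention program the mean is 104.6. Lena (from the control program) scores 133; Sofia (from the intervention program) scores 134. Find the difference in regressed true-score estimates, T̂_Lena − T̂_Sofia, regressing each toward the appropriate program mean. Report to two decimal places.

0.64

T̂_Lena = 0.701(133) + 0.299(109.1) = 125.8539
T̂_Sofia = 0.701(134) + 0.299(104.6) = 125.2094
Difference = 125.8539 − 125.2094 = 0.6445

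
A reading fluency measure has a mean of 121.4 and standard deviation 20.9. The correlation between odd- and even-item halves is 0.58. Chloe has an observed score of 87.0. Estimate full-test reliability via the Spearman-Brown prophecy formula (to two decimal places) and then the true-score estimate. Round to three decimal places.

96.288

Spearman-Brown: ρ = 2r/(1 + r) = 2(0.58)/(1 + 0.58) = 1.160/1.58 = 0.7342 → 0.73
T̂ = ρX + (1 − ρ)μ
  = 0.73 × 87.0 + 0.27 × 121.4
  = 63.510 + 32.778
  = 96.2880
  ≈ 96.288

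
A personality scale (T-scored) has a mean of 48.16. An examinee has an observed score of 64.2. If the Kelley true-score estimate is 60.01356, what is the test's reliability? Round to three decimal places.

0.739

T̂ = ρX + (1 − ρ)μ  ⇒  T̂ − μ = ρ(X − μ)
ρ = (T̂ − μ)/(X − μ) = (60.01356 − 48.16) / (64.2 − 48.16) = 11.85356 / 16.04 = 0.73900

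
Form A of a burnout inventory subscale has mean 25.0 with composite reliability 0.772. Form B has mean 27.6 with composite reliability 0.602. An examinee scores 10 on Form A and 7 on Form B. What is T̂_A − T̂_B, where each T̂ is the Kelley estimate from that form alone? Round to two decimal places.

-1.78

T̂_A = 0.772(10) + 0.228(25.0) = 13.4200
T̂_B = 0.602(7) + 0.398(27.6) = 15.1988
T̂_A − T̂_B = -1.7788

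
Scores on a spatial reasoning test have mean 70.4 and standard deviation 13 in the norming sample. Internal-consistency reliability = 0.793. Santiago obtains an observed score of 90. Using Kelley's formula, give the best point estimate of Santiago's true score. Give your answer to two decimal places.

85.94

T̂ = 0.793(90) + 0.207(70.4) = 71.370 + 14.5728 = 85.943 → 85.94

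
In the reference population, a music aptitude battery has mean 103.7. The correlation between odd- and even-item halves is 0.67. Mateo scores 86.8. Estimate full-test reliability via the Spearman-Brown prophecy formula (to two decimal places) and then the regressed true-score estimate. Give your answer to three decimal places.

90.180

Spearman-Brown: ρ = 2r/(1 + r) = 2(0.67)/(1 + 0.67) = 1.340/1.67 = 0.8024 → 0.80
T̂ = ρX + (1 − ρ)μ
  = 0.80 × 86.8 + 0.20 × 103.7
  = 69.440 + 20.740
  = 90.1800
  ≈ 90.180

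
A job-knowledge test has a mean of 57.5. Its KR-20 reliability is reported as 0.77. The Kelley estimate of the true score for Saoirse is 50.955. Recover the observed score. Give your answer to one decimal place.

49.0

T̂ = ρX + (1 − ρ)μ  ⇒  X = (T̂ − (1 − ρ)μ) / ρ
X = (50.955 − 0.23 × 57.5) / 0.77 = (50.955 − 13.225) / 0.77 = 37.730 / 0.77 = 49.000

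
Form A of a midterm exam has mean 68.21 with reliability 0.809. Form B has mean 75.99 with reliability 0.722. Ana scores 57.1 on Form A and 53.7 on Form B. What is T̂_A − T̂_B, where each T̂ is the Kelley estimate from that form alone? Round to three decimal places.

T̂_A = 0.809(57.1) + 0.191(68.21) = 59.22201
T̂_B = 0.722(53.7) + 0.278(75.99) = 59.89662
T̂_A − T̂_B = -0.67461

-0.675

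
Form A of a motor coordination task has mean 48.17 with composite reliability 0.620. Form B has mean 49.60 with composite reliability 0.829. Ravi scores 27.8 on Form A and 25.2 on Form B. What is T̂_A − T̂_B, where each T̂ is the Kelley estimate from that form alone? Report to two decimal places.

T̂_A = 0.620(27.8) + 0.380(48.17) = 35.5406
T̂_B = 0.829(25.2) + 0.171(49.60) = 29.3724
T̂_A − T̂_B = 6.1682

6.17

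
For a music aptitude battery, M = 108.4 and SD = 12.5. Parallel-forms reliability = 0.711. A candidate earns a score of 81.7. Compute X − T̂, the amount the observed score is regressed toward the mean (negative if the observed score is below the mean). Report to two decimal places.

T̂ = ρX + (1 − ρ)μ
  = 0.711 × 81.7 + 0.289 × 108.4
  = 58.0887 + 31.3276
  = 89.4163
  ≈ 89.416
X − T̂ = 81.7 − 89.416 = -7.716 → -7.72

-7.72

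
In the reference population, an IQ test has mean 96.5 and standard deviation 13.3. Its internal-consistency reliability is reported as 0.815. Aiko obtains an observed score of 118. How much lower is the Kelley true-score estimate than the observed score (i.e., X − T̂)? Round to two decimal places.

3.98

Weight the observed score by reliability and the mean by (1 − reliability): T̂ = 0.815·118 + 0.185·96.5 = 96.170 + 17.8525 = 114.0225.
X − T̂ = 118 − 114.022 = 3.978 → 3.98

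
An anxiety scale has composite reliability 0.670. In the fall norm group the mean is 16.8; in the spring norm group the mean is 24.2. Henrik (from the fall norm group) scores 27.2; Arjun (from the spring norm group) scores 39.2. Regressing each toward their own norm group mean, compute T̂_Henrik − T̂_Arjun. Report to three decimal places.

-10.482

T̂_Henrik = 0.670(27.2) + 0.330(16.8) = 23.76800
T̂_Arjun = 0.670(39.2) + 0.330(24.2) = 34.25000
Difference = 23.76800 − 34.25000 = -10.48200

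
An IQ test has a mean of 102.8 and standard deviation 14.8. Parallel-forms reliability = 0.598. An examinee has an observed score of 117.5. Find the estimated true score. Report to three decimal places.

T̂ = ρX + (1 − ρ)μ
  = 0.598 × 117.5 + 0.402 × 102.8
  = 70.2650 + 41.3256
  = 111.5906
  ≈ 111.591

111.591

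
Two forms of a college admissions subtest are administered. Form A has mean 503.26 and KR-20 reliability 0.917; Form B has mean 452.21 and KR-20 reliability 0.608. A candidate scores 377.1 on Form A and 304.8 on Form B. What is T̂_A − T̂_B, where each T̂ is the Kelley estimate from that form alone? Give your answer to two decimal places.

T̂_A = 0.917(377.1) + 0.083(503.26) = 387.5713
T̂_B = 0.608(304.8) + 0.392(452.21) = 362.5847
T̂_A − T̂_B = 24.9866

24.99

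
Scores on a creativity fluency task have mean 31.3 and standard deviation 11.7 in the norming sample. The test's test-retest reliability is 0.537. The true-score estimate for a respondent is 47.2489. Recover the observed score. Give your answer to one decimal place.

T̂ = ρX + (1 − ρ)μ  ⇒  X = (T̂ − (1 − ρ)μ) / ρ
X = (47.2489 − 0.463 × 31.3) / 0.537 = (47.2489 − 14.4919) / 0.537 = 32.7570 / 0.537 = 61.000

61.0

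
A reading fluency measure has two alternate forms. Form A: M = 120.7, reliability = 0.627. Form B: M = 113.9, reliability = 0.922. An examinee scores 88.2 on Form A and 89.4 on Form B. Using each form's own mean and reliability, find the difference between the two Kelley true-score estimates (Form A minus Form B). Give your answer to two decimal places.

T̂_A = 0.627(88.2) + 0.373(120.7) = 100.3225
T̂_B = 0.922(89.4) + 0.078(113.9) = 91.3110
T̂_A − T̂_B = 9.0115

9.01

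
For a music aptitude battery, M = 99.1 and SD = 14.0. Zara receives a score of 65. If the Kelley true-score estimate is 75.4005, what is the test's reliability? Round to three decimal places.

T̂ = ρX + (1 − ρ)μ  ⇒  T̂ − μ = ρ(X − μ)
ρ = (T̂ − μ)/(X − μ) = (75.4005 − 99.1) / (65 − 99.1) = -23.6995 / -34.1 = 0.69500

0.695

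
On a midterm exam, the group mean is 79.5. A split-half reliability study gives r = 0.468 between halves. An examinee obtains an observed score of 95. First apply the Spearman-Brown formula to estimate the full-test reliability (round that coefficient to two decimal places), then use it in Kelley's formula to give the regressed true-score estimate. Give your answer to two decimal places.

89.42

Spearman-Brown: ρ = 2r/(1 + r) = 2(0.468)/(1 + 0.468) = 0.9360/1.468 = 0.6376 → 0.64
T̂ = ρX + (1 − ρ)μ
  = 0.64 × 95 + 0.36 × 79.5
  = 60.80 + 28.620
  = 89.420
  ≈ 89.42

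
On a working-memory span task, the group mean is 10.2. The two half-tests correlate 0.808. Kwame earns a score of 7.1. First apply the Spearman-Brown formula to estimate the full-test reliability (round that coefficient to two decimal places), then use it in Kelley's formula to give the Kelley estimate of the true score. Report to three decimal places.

7.441

Spearman-Brown: ρ = 2r/(1 + r) = 2(0.808)/(1 + 0.808) = 1.6160/1.808 = 0.8938 → 0.89
T̂ = 0.89(7.1) + 0.11(10.2) = 6.319 + 1.122 = 7.4410 → 7.441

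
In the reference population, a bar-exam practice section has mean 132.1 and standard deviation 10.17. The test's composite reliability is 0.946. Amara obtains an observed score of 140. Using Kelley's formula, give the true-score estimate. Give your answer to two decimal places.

T̂ = ρX + (1 − ρ)μ
  = 0.946 × 140 + 0.054 × 132.1
  = 132.440 + 7.1334
  = 139.573
  ≈ 139.57

139.57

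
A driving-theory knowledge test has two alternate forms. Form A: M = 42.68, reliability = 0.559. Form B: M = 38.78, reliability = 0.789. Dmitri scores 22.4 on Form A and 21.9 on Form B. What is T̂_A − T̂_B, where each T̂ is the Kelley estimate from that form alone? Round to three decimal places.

T̂_A = 0.559(22.4) + 0.441(42.68) = 31.34348
T̂_B = 0.789(21.9) + 0.211(38.78) = 25.46168
T̂_A − T̂_B = 5.88180

5.882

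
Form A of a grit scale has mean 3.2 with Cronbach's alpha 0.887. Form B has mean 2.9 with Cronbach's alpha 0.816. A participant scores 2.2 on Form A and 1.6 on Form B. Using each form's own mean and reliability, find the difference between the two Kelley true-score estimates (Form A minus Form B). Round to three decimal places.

T̂_A = 0.887(2.2) + 0.113(3.2) = 2.31300
T̂_B = 0.816(1.6) + 0.184(2.9) = 1.83920
T̂_A − T̂_B = 0.47380

0.474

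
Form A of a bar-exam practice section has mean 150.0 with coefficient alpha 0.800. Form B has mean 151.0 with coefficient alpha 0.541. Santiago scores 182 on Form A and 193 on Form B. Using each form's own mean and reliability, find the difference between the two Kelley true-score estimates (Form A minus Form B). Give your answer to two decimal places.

T̂_A = 0.800(182) + 0.200(150.0) = 175.6000
T̂_B = 0.541(193) + 0.459(151.0) = 173.7220
T̂_A − T̂_B = 1.8780

1.88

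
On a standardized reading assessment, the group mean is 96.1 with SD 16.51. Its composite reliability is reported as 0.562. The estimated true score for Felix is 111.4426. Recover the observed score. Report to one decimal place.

123.4

T̂ = ρX + (1 − ρ)μ  ⇒  X = (T̂ − (1 − ρ)μ) / ρ
X = (111.4426 − 0.438 × 96.1) / 0.562 = (111.4426 − 42.0918) / 0.562 = 69.3508 / 0.562 = 123.400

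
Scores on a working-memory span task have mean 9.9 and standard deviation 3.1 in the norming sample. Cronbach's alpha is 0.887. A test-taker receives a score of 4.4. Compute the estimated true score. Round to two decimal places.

T̂ = 0.887(4.4) + 0.113(9.9) = 3.9028 + 1.1187 = 5.022 → 5.02

5.02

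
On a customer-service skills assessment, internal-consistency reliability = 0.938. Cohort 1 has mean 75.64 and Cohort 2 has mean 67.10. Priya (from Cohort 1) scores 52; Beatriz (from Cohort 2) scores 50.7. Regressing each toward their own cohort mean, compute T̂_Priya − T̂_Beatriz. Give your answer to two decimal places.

T̂_Priya = 0.938(52) + 0.062(75.64) = 53.4657
T̂_Beatriz = 0.938(50.7) + 0.062(67.10) = 51.7168
Difference = 53.4657 − 51.7168 = 1.7489

1.75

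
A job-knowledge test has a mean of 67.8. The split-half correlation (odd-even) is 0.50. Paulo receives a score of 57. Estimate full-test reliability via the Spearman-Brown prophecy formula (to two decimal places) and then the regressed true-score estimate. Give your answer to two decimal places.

60.56

Spearman-Brown: ρ = 2r/(1 + r) = 2(0.50)/(1 + 0.50) = 1.000/1.50 = 0.6667 → 0.67
Weight the observed score by reliability and the mean by (1 − reliability): T̂ = 0.67·57 + 0.33·67.8 = 38.19 + 22.374 = 60.564.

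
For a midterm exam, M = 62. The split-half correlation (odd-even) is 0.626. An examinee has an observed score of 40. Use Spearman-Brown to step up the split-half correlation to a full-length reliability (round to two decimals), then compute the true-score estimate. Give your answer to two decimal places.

Spearman-Brown: ρ = 2r/(1 + r) = 2(0.626)/(1 + 0.626) = 1.2520/1.626 = 0.7700 → 0.77
T̂ = ρX + (1 − ρ)μ
  = 0.77 × 40 + 0.23 × 62
  = 30.80 + 14.26
  = 45.060
  ≈ 45.06

45.06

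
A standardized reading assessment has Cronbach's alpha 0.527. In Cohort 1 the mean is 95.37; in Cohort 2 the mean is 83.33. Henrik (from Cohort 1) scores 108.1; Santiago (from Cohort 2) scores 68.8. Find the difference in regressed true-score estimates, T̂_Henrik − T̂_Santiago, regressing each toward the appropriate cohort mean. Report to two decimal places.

T̂_Henrik = 0.527(108.1) + 0.473(95.37) = 102.0787
T̂_Santiago = 0.527(68.8) + 0.473(83.33) = 75.6727
Difference = 102.0787 − 75.6727 = 26.4060

26.41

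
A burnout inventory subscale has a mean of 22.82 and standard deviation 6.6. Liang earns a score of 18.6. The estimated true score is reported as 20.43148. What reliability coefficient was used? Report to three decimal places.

0.566

T̂ = ρX + (1 − ρ)μ  ⇒  T̂ − μ = ρ(X − μ)
ρ = (T̂ − μ)/(X − μ) = (20.43148 − 22.82) / (18.6 − 22.82) = -2.38852 / -4.22 = 0.56600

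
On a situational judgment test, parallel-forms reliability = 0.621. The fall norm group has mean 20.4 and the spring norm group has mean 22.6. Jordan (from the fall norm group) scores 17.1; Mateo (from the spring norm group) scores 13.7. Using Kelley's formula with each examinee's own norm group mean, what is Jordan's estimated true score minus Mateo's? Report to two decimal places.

1.28

T̂_Jordan = 0.621(17.1) + 0.379(20.4) = 18.3507
T̂_Mateo = 0.621(13.7) + 0.379(22.6) = 17.0731
Difference = 18.3507 − 17.0731 = 1.2776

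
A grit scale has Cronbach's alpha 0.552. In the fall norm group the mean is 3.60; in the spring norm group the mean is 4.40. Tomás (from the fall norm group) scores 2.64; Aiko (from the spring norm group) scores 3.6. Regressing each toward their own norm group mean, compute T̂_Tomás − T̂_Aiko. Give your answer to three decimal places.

-0.888

T̂_Tomás = 0.552(2.64) + 0.448(3.60) = 3.07008
T̂_Aiko = 0.552(3.6) + 0.448(4.40) = 3.95840
Difference = 3.07008 − 3.95840 = -0.88832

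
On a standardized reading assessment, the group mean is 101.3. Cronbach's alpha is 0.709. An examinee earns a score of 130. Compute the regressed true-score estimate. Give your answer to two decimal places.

121.65

T̂ = ρX + (1 − ρ)μ
  = 0.709 × 130 + 0.291 × 101.3
  = 92.170 + 29.4783
  = 121.648
  ≈ 121.65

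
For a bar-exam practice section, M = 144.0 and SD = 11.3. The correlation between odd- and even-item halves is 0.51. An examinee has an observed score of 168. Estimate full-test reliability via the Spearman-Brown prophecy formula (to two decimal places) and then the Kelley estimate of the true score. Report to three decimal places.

160.320

Spearman-Brown: ρ = 2r/(1 + r) = 2(0.51)/(1 + 0.51) = 1.020/1.51 = 0.6755 → 0.68
T̂ = 0.68(168) + 0.32(144.0) = 114.24 + 46.080 = 160.3200 → 160.320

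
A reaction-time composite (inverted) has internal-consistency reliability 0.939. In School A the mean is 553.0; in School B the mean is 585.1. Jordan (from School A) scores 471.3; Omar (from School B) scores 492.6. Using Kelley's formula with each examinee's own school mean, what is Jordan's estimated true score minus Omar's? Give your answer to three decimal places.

T̂_Jordan = 0.939(471.3) + 0.061(553.0) = 476.28370
T̂_Omar = 0.939(492.6) + 0.061(585.1) = 498.24250
Difference = 476.28370 − 498.24250 = -21.95880

-21.959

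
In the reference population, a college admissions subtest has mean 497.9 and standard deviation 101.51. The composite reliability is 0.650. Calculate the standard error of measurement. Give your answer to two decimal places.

60.05

SEM = SD · √(1 − ρ) = 101.51 × √0.350 = 101.51 × 0.5916 = 60.054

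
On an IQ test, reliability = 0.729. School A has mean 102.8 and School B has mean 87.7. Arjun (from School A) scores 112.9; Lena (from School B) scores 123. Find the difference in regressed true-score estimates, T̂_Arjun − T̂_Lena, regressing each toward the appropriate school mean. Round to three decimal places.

-3.271

T̂_Arjun = 0.729(112.9) + 0.271(102.8) = 110.16290
T̂_Lena = 0.729(123) + 0.271(87.7) = 113.43370
Difference = 110.16290 − 113.43370 = -3.27080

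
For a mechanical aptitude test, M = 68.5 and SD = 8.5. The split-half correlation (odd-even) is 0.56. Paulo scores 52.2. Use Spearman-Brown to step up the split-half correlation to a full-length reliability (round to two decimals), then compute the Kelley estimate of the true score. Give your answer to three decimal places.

Spearman-Brown: ρ = 2r/(1 + r) = 2(0.56)/(1 + 0.56) = 1.120/1.56 = 0.7179 → 0.72
T̂ = 0.72(52.2) + 0.28(68.5) = 37.584 + 19.180 = 56.7640 → 56.764

56.764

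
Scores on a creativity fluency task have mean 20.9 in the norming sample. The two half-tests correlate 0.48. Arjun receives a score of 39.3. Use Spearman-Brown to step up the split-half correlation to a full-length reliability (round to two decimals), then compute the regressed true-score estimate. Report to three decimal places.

Spearman-Brown: ρ = 2r/(1 + r) = 2(0.48)/(1 + 0.48) = 0.960/1.48 = 0.6486 → 0.65
Regress the observed score toward the mean by the unreliability: T̂ = 0.65·39.3 + 0.35·20.9 = 25.545 + 7.315 = 32.8600.

32.860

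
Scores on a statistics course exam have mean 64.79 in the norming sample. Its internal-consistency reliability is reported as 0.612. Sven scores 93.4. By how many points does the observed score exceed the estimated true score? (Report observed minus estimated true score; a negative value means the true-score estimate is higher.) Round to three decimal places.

11.101

T̂ = ρX + (1 − ρ)μ
  = 0.612 × 93.4 + 0.388 × 64.79
  = 57.1608 + 25.13852
  = 82.29932
  ≈ 82.2993
X − T̂ = 93.4 − 82.2993 = 11.1007 → 11.101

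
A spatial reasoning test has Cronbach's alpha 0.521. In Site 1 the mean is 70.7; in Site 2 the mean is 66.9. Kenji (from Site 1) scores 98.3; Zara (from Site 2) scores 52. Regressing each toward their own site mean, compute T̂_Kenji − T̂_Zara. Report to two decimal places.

25.94

T̂_Kenji = 0.521(98.3) + 0.479(70.7) = 85.0796
T̂_Zara = 0.521(52) + 0.479(66.9) = 59.1371
Difference = 85.0796 − 59.1371 = 25.9425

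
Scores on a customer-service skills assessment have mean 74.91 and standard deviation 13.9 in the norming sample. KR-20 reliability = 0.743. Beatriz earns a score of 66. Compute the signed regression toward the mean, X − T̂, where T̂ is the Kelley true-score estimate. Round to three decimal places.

Kelley's formula gives T̂ = 0.743·66 + 0.257·74.91 = 49.038 + 19.25187 = 68.28987.
X − T̂ = 66 − 68.2899 = -2.2899 → -2.290

-2.290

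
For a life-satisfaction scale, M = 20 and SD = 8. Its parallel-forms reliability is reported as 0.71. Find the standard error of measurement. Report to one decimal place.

SEM = SD · √(1 − ρ) = 8 × √0.29 = 8 × 0.5385 = 4.308

4.3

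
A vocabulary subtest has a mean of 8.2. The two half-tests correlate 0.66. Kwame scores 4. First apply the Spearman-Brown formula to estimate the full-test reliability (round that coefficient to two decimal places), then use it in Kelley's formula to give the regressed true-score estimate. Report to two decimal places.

Spearman-Brown: ρ = 2r/(1 + r) = 2(0.66)/(1 + 0.66) = 1.320/1.66 = 0.7952 → 0.80
T̂ = ρX + (1 − ρ)μ
  = 0.80 × 4 + 0.20 × 8.2
  = 3.20 + 1.640
  = 4.840
  ≈ 4.84

4.84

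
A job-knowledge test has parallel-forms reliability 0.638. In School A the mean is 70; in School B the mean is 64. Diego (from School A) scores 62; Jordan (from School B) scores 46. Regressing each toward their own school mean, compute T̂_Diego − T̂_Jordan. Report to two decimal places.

12.38

T̂_Diego = 0.638(62) + 0.362(70) = 64.8960
T̂_Jordan = 0.638(46) + 0.362(64) = 52.5160
Difference = 64.8960 − 52.5160 = 12.3800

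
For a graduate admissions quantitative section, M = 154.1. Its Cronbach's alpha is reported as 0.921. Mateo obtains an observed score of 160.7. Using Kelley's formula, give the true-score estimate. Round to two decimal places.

T̂ = 0.921(160.7) + 0.079(154.1) = 148.0047 + 12.1739 = 160.179 → 160.18

160.18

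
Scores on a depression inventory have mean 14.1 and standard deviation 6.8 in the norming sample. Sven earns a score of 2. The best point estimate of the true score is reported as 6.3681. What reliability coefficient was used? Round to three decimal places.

T̂ = ρX + (1 − ρ)μ  ⇒  T̂ − μ = ρ(X − μ)
ρ = (T̂ − μ)/(X − μ) = (6.3681 − 14.1) / (2 − 14.1) = -7.7319 / -12.1 = 0.63900

0.639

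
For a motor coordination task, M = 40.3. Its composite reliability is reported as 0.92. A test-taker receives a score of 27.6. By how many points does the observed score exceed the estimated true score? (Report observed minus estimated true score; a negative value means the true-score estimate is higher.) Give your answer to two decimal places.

T̂ = 0.92(27.6) + 0.08(40.3) = 25.392 + 3.224 = 28.6160 → 28.616
X − T̂ = 27.6 − 28.616 = -1.016 → -1.02

-1.02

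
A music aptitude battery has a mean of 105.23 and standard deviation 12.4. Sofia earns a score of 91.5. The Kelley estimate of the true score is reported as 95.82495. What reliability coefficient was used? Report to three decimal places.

T̂ = ρX + (1 − ρ)μ  ⇒  T̂ − μ = ρ(X − μ)
ρ = (T̂ − μ)/(X − μ) = (95.82495 − 105.23) / (91.5 − 105.23) = -9.40505 / -13.73 = 0.68500

0.685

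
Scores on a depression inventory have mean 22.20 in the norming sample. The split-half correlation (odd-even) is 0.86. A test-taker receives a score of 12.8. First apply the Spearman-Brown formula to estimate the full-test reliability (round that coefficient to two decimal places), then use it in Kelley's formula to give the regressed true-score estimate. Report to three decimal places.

13.552

Spearman-Brown: ρ = 2r/(1 + r) = 2(0.86)/(1 + 0.86) = 1.720/1.86 = 0.9247 → 0.92
Kelley's formula gives T̂ = 0.92·12.8 + 0.08·22.20 = 11.776 + 1.7760 = 13.5520.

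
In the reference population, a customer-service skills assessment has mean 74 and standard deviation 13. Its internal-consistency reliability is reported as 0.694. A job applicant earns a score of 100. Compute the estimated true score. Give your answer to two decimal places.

Kelley's formula gives T̂ = 0.694·100 + 0.306·74 = 69.400 + 22.644 = 92.044.

92.04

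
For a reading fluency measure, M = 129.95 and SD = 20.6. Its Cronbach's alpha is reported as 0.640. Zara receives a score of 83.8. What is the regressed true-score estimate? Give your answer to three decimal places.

100.414

T̂ = ρX + (1 − ρ)μ
  = 0.640 × 83.8 + 0.360 × 129.95
  = 53.6320 + 46.78200
  = 100.4140
  ≈ 100.414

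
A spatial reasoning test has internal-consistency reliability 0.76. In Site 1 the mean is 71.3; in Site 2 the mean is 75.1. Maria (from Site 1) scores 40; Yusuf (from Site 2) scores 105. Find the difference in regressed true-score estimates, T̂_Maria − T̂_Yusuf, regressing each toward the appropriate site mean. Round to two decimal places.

T̂_Maria = 0.76(40) + 0.24(71.3) = 47.5120
T̂_Yusuf = 0.76(105) + 0.24(75.1) = 97.8240
Difference = 47.5120 − 97.8240 = -50.3120

-50.31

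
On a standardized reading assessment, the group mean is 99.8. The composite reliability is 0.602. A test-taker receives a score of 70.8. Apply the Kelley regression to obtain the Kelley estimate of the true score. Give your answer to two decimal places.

82.34

T̂ = ρX + (1 − ρ)μ
  = 0.602 × 70.8 + 0.398 × 99.8
  = 42.6216 + 39.7204
  = 82.342
  ≈ 82.34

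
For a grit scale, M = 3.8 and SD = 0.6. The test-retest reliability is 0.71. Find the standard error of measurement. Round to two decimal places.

SEM = SD · √(1 − ρ) = 0.6 × √0.29 = 0.6 × 0.5385 = 0.323

0.32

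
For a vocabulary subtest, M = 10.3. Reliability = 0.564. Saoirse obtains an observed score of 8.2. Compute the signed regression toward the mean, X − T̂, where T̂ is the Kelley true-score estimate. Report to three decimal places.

T̂ = 0.564(8.2) + 0.436(10.3) = 4.6248 + 4.4908 = 9.11560 → 9.1156
X − T̂ = 8.2 − 9.1156 = -0.9156 → -0.916

-0.916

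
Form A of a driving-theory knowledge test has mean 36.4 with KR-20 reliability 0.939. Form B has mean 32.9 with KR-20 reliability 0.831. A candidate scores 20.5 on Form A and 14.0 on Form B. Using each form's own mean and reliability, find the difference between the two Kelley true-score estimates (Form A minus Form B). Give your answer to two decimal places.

4.28

T̂_A = 0.939(20.5) + 0.061(36.4) = 21.4699
T̂_B = 0.831(14.0) + 0.169(32.9) = 17.1941
T̂_A − T̂_B = 4.2758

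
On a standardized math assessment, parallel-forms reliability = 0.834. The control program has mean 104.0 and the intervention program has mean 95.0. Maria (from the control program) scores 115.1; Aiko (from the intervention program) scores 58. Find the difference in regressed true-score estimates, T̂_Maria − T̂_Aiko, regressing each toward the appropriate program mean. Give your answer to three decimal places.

T̂_Maria = 0.834(115.1) + 0.166(104.0) = 113.25740
T̂_Aiko = 0.834(58) + 0.166(95.0) = 64.14200
Difference = 113.25740 − 64.14200 = 49.11540

49.115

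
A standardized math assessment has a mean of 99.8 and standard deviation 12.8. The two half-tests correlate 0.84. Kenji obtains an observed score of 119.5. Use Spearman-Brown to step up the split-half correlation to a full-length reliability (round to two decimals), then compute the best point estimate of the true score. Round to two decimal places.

Spearman-Brown: ρ = 2r/(1 + r) = 2(0.84)/(1 + 0.84) = 1.680/1.84 = 0.9130 → 0.91
T̂ = 0.91(119.5) + 0.09(99.8) = 108.745 + 8.982 = 117.727 → 117.73

117.73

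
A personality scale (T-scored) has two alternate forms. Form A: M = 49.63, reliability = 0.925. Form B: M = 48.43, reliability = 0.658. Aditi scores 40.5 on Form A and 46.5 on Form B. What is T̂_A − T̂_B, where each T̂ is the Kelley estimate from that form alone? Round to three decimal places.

T̂_A = 0.925(40.5) + 0.075(49.63) = 41.18475
T̂_B = 0.658(46.5) + 0.342(48.43) = 47.16006
T̂_A − T̂_B = -5.97531

-5.975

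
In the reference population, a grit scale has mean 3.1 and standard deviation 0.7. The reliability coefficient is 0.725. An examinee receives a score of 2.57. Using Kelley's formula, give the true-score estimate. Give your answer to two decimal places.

T̂ = ρX + (1 − ρ)μ
  = 0.725 × 2.57 + 0.275 × 3.1
  = 1.86325 + 0.8525
  = 2.716
  ≈ 2.72

2.72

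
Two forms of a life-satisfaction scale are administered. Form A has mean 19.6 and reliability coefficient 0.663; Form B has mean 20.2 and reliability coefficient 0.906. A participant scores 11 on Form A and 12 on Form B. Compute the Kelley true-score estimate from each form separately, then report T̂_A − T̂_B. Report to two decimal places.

T̂_A = 0.663(11) + 0.337(19.6) = 13.8982
T̂_B = 0.906(12) + 0.094(20.2) = 12.7708
T̂_A − T̂_B = 1.1274

1.13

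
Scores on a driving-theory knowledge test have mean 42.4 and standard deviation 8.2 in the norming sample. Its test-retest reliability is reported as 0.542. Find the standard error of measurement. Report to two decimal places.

SEM = SD · √(1 − ρ) = 8.2 × √0.458 = 8.2 × 0.6768 = 5.549

5.55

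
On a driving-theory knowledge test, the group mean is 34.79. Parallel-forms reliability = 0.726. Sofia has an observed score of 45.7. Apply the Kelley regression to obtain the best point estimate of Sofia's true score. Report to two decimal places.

42.71

T̂ = 0.726(45.7) + 0.274(34.79) = 33.1782 + 9.53246 = 42.711 → 42.71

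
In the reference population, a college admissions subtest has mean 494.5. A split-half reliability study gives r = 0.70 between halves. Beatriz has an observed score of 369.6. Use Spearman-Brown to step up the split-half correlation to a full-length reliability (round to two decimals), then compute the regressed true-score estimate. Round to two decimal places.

Spearman-Brown: ρ = 2r/(1 + r) = 2(0.70)/(1 + 0.70) = 1.400/1.70 = 0.8235 → 0.82
T̂ = ρX + (1 − ρ)μ
  = 0.82 × 369.6 + 0.18 × 494.5
  = 303.072 + 89.010
  = 392.082
  ≈ 392.08

392.08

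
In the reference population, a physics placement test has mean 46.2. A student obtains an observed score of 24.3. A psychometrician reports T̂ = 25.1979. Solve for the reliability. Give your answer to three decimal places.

T̂ = ρX + (1 − ρ)μ  ⇒  T̂ − μ = ρ(X − μ)
ρ = (T̂ − μ)/(X − μ) = (25.1979 − 46.2) / (24.3 − 46.2) = -21.0021 / -21.9 = 0.95900

0.959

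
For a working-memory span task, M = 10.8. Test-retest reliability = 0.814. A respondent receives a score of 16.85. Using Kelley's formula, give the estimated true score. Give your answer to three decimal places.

15.725

Kelley's formula gives T̂ = 0.814·16.85 + 0.186·10.8 = 13.71590 + 2.0088 = 15.7247.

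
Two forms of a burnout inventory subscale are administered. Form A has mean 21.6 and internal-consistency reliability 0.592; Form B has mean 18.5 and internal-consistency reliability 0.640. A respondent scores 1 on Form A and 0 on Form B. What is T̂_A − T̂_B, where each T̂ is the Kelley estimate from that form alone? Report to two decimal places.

2.74

T̂_A = 0.592(1) + 0.408(21.6) = 9.4048
T̂_B = 0.640(0) + 0.360(18.5) = 6.6600
T̂_A − T̂_B = 2.7448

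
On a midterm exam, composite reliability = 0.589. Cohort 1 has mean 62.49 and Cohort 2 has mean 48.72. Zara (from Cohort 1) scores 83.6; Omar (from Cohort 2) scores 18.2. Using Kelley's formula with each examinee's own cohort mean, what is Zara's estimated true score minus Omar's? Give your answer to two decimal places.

44.18

T̂_Zara = 0.589(83.6) + 0.411(62.49) = 74.9238
T̂_Omar = 0.589(18.2) + 0.411(48.72) = 30.7437
Difference = 74.9238 − 30.7437 = 44.1801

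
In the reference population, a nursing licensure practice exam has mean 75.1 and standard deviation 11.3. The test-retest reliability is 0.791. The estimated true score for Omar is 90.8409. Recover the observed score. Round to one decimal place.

95.0

T̂ = ρX + (1 − ρ)μ  ⇒  X = (T̂ − (1 − ρ)μ) / ρ
X = (90.8409 − 0.209 × 75.1) / 0.791 = (90.8409 − 15.6959) / 0.791 = 75.1450 / 0.791 = 95.000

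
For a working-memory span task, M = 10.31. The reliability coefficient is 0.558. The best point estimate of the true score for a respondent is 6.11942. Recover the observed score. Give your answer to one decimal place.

2.8

T̂ = ρX + (1 − ρ)μ  ⇒  X = (T̂ − (1 − ρ)μ) / ρ
X = (6.11942 − 0.442 × 10.31) / 0.558 = (6.11942 − 4.55702) / 0.558 = 1.56240 / 0.558 = 2.800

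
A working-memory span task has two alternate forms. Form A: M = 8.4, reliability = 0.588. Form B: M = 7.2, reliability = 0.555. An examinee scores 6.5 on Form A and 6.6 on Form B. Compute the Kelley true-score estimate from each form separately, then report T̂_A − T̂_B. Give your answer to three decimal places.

T̂_A = 0.588(6.5) + 0.412(8.4) = 7.28280
T̂_B = 0.555(6.6) + 0.445(7.2) = 6.86700
T̂_A − T̂_B = 0.41580

0.416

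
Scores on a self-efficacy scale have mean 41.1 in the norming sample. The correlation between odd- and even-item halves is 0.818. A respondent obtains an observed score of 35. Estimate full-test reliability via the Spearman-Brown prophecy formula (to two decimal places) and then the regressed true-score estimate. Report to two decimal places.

35.61

Spearman-Brown: ρ = 2r/(1 + r) = 2(0.818)/(1 + 0.818) = 1.6360/1.818 = 0.8999 → 0.90
Weight the observed score by reliability and the mean by (1 − reliability): T̂ = 0.90·35 + 0.10·41.1 = 31.50 + 4.110 = 35.610.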